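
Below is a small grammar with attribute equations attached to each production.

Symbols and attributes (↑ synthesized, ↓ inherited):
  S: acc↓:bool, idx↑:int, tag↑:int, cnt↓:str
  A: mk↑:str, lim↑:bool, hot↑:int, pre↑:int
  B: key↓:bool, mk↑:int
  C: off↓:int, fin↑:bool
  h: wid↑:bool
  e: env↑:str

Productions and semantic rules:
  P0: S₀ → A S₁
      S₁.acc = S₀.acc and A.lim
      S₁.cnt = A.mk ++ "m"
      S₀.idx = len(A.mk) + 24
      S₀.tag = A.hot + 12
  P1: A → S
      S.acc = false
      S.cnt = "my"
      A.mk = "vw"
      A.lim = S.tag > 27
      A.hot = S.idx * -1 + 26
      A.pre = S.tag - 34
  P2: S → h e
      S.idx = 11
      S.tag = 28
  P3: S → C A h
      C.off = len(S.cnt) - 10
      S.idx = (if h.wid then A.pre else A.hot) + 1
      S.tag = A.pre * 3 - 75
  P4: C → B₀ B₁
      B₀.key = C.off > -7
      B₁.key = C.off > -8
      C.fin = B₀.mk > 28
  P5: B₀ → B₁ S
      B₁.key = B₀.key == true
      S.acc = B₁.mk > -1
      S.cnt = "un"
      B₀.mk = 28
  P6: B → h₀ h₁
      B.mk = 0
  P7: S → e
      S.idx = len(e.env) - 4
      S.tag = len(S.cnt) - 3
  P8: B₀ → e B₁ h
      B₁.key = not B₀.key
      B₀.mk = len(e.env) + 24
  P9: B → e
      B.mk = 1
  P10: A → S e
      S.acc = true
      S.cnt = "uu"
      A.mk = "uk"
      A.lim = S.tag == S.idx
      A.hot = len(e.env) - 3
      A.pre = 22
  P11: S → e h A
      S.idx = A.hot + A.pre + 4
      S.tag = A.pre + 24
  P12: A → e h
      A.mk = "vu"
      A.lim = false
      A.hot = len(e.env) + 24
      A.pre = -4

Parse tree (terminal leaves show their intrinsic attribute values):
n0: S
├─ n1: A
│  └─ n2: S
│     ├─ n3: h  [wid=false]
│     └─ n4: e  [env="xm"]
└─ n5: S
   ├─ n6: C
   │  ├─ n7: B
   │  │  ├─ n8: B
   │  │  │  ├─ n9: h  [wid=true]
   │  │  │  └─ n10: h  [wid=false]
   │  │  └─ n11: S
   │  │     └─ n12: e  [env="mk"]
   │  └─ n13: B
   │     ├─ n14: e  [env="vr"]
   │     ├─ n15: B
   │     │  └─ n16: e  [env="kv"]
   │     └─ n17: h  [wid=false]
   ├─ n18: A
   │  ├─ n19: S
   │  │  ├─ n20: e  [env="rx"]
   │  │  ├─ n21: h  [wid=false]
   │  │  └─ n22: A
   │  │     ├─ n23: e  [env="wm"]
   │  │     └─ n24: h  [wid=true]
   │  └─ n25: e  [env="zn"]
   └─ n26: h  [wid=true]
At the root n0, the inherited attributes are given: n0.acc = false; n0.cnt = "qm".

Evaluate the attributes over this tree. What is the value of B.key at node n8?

1. n0.acc = false  [given at root]
2. n0.cnt = "qm"  [given at root]
3. n2.acc = false  [false]
4. n2.cnt = "my"  ["my"]
5. n3.wid = false  [terminal]
6. n4.env = "xm"  [terminal]
7. n2.idx = 11  [11]
8. n2.tag = 28  [28]
9. n1.mk = "vw"  ["vw"]
10. n1.lim = true  [S.tag > 27]
11. n1.hot = 15  [S.idx * -1 + 26]
12. n1.pre = -6  [S.tag - 34]
13. n5.acc = false  [S₀.acc and A.lim]
14. n5.cnt = "vwm"  [A.mk ++ "m"]
15. n6.off = -7  [len(S.cnt) - 10]
16. n7.key = false  [C.off > -7]
17. n8.key = false  [B₀.key == true]
18. n9.wid = true  [terminal]
19. n10.wid = false  [terminal]
20. n8.mk = 0  [0]
21. n11.acc = true  [B₁.mk > -1]
22. n11.cnt = "un"  ["un"]
23. n12.env = "mk"  [terminal]
24. n11.idx = -2  [len(e.env) - 4]
25. n11.tag = -1  [len(S.cnt) - 3]
26. n7.mk = 28  [28]
27. n13.key = true  [C.off > -8]
28. n14.env = "vr"  [terminal]
29. n15.key = false  [not B₀.key]
30. n16.env = "kv"  [terminal]
31. n15.mk = 1  [1]
32. n17.wid = false  [terminal]
33. n13.mk = 26  [len(e.env) + 24]
34. n6.fin = false  [B₀.mk > 28]
35. n19.acc = true  [true]
36. n19.cnt = "uu"  ["uu"]
37. n20.env = "rx"  [terminal]
38. n21.wid = false  [terminal]
39. n23.env = "wm"  [terminal]
40. n24.wid = true  [terminal]
41. n22.mk = "vu"  ["vu"]
42. n22.lim = false  [false]
43. n22.hot = 26  [len(e.env) + 24]
44. n22.pre = -4  [-4]
45. n19.idx = 26  [A.hot + A.pre + 4]
46. n19.tag = 20  [A.pre + 24]
47. n25.env = "zn"  [terminal]
48. n18.mk = "uk"  ["uk"]
49. n18.lim = false  [S.tag == S.idx]
50. n18.hot = -1  [len(e.env) - 3]
51. n18.pre = 22  [22]
52. n26.wid = true  [terminal]
53. n5.idx = 23  [(if h.wid then A.pre else A.hot) + 1]
54. n5.tag = -9  [A.pre * 3 - 75]
55. n0.idx = 26  [len(A.mk) + 24]
56. n0.tag = 27  [A.hot + 12]

false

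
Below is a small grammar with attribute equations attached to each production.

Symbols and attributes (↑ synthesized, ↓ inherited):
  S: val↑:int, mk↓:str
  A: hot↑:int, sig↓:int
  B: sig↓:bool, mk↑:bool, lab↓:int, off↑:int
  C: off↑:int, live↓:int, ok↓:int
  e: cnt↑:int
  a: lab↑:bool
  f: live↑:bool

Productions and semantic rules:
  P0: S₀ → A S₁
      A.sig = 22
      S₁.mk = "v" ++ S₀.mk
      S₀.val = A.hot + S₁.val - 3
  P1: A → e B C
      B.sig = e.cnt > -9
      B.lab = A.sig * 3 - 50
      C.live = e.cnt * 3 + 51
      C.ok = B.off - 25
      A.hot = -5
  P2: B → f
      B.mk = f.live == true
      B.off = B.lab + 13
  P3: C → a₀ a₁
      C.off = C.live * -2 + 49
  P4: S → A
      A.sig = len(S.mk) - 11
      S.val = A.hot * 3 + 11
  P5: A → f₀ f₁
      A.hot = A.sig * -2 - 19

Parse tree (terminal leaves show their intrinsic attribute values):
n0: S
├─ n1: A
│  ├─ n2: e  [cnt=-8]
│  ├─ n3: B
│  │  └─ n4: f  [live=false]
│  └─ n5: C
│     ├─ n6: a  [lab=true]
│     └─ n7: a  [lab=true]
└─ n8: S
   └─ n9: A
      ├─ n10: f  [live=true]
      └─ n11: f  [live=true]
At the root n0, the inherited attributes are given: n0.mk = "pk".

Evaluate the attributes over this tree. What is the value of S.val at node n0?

-6

1. n0.mk = "pk"  [given at root]
2. n1.sig = 22  [22]
3. n2.cnt = -8  [terminal]
4. n3.sig = true  [e.cnt > -9]
5. n3.lab = 16  [A.sig * 3 - 50]
6. n4.live = false  [terminal]
7. n3.mk = false  [f.live == true]
8. n3.off = 29  [B.lab + 13]
9. n5.live = 27  [e.cnt * 3 + 51]
10. n5.ok = 4  [B.off - 25]
11. n6.lab = true  [terminal]
12. n7.lab = true  [terminal]
13. n5.off = -5  [C.live * -2 + 49]
14. n1.hot = -5  [-5]
15. n8.mk = "vpk"  ["v" ++ S₀.mk]
16. n9.sig = -8  [len(S.mk) - 11]
17. n10.live = true  [terminal]
18. n11.live = true  [terminal]
19. n9.hot = -3  [A.sig * -2 - 19]
20. n8.val = 2  [A.hot * 3 + 11]
21. n0.val = -6  [A.hot + S₁.val - 3]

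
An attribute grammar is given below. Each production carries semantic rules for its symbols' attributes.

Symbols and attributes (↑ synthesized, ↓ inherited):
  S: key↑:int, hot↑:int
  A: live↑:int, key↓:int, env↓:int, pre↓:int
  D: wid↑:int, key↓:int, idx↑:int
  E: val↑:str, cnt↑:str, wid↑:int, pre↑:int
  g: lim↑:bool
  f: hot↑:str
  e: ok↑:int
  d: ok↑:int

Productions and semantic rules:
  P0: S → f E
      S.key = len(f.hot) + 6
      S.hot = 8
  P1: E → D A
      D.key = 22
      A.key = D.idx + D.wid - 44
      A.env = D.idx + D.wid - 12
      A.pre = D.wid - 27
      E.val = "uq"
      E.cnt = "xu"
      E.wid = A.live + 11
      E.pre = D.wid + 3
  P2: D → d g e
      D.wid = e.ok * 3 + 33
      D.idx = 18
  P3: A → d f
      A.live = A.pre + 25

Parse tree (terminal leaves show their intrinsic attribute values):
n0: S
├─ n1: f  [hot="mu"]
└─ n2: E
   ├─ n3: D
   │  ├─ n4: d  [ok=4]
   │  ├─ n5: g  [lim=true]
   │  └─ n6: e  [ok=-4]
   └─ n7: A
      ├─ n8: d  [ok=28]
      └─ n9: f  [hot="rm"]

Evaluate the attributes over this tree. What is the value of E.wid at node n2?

30

1. n1.hot = "mu"  [terminal]
2. n3.key = 22  [22]
3. n4.ok = 4  [terminal]
4. n5.lim = true  [terminal]
5. n6.ok = -4  [terminal]
6. n3.wid = 21  [e.ok * 3 + 33]
7. n3.idx = 18  [18]
8. n7.key = -5  [D.idx + D.wid - 44]
9. n7.env = 27  [D.idx + D.wid - 12]
10. n7.pre = -6  [D.wid - 27]
11. n8.ok = 28  [terminal]
12. n9.hot = "rm"  [terminal]
13. n7.live = 19  [A.pre + 25]
14. n2.val = "uq"  ["uq"]
15. n2.cnt = "xu"  ["xu"]
16. n2.wid = 30  [A.live + 11]
17. n2.pre = 24  [D.wid + 3]
18. n0.key = 8  [len(f.hot) + 6]
19. n0.hot = 8  [8]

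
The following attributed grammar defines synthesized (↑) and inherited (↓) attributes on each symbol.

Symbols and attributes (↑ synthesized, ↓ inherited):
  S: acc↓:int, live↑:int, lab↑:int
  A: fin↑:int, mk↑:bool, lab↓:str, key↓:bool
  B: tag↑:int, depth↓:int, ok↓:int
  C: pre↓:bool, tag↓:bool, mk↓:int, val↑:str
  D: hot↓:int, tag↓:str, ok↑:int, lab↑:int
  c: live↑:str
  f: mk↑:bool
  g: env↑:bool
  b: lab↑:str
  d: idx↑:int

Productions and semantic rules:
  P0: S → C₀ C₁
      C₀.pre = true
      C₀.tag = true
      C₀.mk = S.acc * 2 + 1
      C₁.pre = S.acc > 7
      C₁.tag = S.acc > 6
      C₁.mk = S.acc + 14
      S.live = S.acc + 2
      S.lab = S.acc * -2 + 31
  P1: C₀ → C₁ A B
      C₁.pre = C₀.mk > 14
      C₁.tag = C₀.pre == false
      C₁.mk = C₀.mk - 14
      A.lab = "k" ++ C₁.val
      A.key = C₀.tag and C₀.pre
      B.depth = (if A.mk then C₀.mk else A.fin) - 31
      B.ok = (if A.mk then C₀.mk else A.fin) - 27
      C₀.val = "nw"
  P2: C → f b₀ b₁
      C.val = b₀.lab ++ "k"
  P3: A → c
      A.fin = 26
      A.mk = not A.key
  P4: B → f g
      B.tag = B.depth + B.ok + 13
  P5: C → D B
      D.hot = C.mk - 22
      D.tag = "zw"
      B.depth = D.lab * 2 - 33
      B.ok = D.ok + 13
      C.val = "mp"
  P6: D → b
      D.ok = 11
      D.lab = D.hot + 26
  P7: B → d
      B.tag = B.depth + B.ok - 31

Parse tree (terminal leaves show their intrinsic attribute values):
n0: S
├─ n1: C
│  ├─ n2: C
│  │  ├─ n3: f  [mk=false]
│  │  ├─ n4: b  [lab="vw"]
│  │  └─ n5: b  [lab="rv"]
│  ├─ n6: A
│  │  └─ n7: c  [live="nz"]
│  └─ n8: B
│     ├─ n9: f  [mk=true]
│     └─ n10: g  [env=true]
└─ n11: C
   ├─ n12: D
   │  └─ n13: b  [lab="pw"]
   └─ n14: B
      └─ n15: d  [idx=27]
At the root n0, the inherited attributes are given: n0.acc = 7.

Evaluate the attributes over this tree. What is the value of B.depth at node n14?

17

1. n0.acc = 7  [given at root]
2. n1.pre = true  [true]
3. n1.tag = true  [true]
4. n1.mk = 15  [S.acc * 2 + 1]
5. n2.pre = true  [C₀.mk > 14]
6. n2.tag = false  [C₀.pre == false]
7. n2.mk = 1  [C₀.mk - 14]
8. n3.mk = false  [terminal]
9. n4.lab = "vw"  [terminal]
10. n5.lab = "rv"  [terminal]
11. n2.val = "vwk"  [b₀.lab ++ "k"]
12. n6.lab = "kvwk"  ["k" ++ C₁.val]
13. n6.key = true  [C₀.tag and C₀.pre]
14. n7.live = "nz"  [terminal]
15. n6.fin = 26  [26]
16. n6.mk = false  [not A.key]
17. n8.depth = -5  [(if A.mk then C₀.mk else A.fin) - 31]
18. n8.ok = -1  [(if A.mk then C₀.mk else A.fin) - 27]
19. n9.mk = true  [terminal]
20. n10.env = true  [terminal]
21. n8.tag = 7  [B.depth + B.ok + 13]
22. n1.val = "nw"  ["nw"]
23. n11.pre = false  [S.acc > 7]
24. n11.tag = true  [S.acc > 6]
25. n11.mk = 21  [S.acc + 14]
26. n12.hot = -1  [C.mk - 22]
27. n12.tag = "zw"  ["zw"]
28. n13.lab = "pw"  [terminal]
29. n12.ok = 11  [11]
30. n12.lab = 25  [D.hot + 26]
31. n14.depth = 17  [D.lab * 2 - 33]
32. n14.ok = 24  [D.ok + 13]
33. n15.idx = 27  [terminal]
34. n14.tag = 10  [B.depth + B.ok - 31]
35. n11.val = "mp"  ["mp"]
36. n0.live = 9  [S.acc + 2]
37. n0.lab = 17  [S.acc * -2 + 31]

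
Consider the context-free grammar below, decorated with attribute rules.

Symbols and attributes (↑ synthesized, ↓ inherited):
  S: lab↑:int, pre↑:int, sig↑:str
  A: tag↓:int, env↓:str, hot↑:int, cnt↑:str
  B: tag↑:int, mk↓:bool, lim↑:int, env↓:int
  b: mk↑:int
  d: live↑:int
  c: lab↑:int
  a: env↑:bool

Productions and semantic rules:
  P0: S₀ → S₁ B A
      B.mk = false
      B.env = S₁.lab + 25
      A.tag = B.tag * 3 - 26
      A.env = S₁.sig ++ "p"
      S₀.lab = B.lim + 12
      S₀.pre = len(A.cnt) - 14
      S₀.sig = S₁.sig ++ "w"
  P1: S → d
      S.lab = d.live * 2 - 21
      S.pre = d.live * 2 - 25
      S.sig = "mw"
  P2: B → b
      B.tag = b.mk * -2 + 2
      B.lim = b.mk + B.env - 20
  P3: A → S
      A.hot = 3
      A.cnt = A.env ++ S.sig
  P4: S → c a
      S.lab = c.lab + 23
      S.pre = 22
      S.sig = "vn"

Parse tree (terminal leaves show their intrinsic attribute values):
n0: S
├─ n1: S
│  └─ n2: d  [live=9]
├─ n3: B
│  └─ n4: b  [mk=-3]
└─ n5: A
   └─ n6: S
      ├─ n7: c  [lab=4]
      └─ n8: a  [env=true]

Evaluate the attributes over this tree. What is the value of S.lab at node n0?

11

1. n2.live = 9  [terminal]
2. n1.lab = -3  [d.live * 2 - 21]
3. n1.pre = -7  [d.live * 2 - 25]
4. n1.sig = "mw"  ["mw"]
5. n3.mk = false  [false]
6. n3.env = 22  [S₁.lab + 25]
7. n4.mk = -3  [terminal]
8. n3.tag = 8  [b.mk * -2 + 2]
9. n3.lim = -1  [b.mk + B.env - 20]
10. n5.tag = -2  [B.tag * 3 - 26]
11. n5.env = "mwp"  [S₁.sig ++ "p"]
12. n7.lab = 4  [terminal]
13. n8.env = true  [terminal]
14. n6.lab = 27  [c.lab + 23]
15. n6.pre = 22  [22]
16. n6.sig = "vn"  ["vn"]
17. n5.hot = 3  [3]
18. n5.cnt = "mwpvn"  [A.env ++ S.sig]
19. n0.lab = 11  [B.lim + 12]
20. n0.pre = -9  [len(A.cnt) - 14]
21. n0.sig = "mww"  [S₁.sig ++ "w"]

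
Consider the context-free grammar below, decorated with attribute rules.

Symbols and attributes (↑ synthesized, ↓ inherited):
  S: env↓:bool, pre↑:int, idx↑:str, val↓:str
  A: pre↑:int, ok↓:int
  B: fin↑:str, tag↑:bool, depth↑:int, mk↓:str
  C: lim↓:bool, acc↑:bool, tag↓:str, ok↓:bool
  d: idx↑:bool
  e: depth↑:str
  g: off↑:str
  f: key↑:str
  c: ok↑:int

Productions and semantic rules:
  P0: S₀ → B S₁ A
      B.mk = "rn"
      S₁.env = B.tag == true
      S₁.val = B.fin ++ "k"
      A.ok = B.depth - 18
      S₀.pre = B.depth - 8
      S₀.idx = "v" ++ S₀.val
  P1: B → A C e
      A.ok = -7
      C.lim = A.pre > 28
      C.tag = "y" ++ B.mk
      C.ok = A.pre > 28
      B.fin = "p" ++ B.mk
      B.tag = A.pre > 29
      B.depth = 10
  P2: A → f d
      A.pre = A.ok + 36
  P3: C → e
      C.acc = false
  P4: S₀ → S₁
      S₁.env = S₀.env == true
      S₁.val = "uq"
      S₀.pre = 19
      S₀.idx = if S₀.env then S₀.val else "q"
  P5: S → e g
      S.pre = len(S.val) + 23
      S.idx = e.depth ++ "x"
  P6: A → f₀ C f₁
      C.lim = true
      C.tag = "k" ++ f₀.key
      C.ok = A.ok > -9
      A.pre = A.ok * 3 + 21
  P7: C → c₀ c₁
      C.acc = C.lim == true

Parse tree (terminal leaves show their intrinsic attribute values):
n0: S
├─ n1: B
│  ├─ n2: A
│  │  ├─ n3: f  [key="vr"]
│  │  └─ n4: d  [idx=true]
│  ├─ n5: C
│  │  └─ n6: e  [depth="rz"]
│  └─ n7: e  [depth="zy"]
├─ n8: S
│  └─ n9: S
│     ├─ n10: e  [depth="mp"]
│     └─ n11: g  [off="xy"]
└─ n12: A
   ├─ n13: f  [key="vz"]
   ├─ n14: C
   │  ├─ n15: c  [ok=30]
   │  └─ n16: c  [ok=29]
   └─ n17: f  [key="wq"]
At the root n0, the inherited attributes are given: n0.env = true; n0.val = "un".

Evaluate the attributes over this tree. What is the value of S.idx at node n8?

1. n0.env = true  [given at root]
2. n0.val = "un"  [given at root]
3. n1.mk = "rn"  ["rn"]
4. n2.ok = -7  [-7]
5. n3.key = "vr"  [terminal]
6. n4.idx = true  [terminal]
7. n2.pre = 29  [A.ok + 36]
8. n5.lim = true  [A.pre > 28]
9. n5.tag = "yrn"  ["y" ++ B.mk]
10. n5.ok = true  [A.pre > 28]
11. n6.depth = "rz"  [terminal]
12. n5.acc = false  [false]
13. n7.depth = "zy"  [terminal]
14. n1.fin = "prn"  ["p" ++ B.mk]
15. n1.tag = false  [A.pre > 29]
16. n1.depth = 10  [10]
17. n8.env = false  [B.tag == true]
18. n8.val = "prnk"  [B.fin ++ "k"]
19. n9.env = false  [S₀.env == true]
20. n9.val = "uq"  ["uq"]
21. n10.depth = "mp"  [terminal]
22. n11.off = "xy"  [terminal]
23. n9.pre = 25  [len(S.val) + 23]
24. n9.idx = "mpx"  [e.depth ++ "x"]
25. n8.pre = 19  [19]
26. n8.idx = "q"  [if S₀.env then S₀.val else "q"]
27. n12.ok = -8  [B.depth - 18]
28. n13.key = "vz"  [terminal]
29. n14.lim = true  [true]
30. n14.tag = "kvz"  ["k" ++ f₀.key]
31. n14.ok = true  [A.ok > -9]
32. n15.ok = 30  [terminal]
33. n16.ok = 29  [terminal]
34. n14.acc = true  [C.lim == true]
35. n17.key = "wq"  [terminal]
36. n12.pre = -3  [A.ok * 3 + 21]
37. n0.pre = 2  [B.depth - 8]
38. n0.idx = "vun"  ["v" ++ S₀.val]

"q"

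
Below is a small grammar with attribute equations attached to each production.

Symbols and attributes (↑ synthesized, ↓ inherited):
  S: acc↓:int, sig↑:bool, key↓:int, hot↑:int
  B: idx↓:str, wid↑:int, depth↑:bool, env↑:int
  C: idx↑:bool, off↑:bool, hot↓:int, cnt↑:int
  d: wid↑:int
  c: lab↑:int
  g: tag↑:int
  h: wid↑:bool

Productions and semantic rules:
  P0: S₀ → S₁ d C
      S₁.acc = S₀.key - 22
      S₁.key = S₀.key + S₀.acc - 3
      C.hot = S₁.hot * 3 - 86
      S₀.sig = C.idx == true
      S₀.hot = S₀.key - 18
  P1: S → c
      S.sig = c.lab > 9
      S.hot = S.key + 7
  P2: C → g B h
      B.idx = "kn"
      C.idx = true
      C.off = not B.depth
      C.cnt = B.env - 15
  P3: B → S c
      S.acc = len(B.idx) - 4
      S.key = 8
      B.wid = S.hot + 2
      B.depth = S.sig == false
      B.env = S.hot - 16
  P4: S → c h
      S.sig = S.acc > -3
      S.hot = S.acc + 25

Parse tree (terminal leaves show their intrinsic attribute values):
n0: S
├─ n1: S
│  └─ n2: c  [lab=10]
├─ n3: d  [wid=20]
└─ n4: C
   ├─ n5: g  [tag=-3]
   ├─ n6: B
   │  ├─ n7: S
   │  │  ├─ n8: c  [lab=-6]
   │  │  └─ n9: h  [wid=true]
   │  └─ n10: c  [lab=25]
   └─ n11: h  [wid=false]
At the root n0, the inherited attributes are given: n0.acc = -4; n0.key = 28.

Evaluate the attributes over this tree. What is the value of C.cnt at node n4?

-8

1. n0.acc = -4  [given at root]
2. n0.key = 28  [given at root]
3. n1.acc = 6  [S₀.key - 22]
4. n1.key = 21  [S₀.key + S₀.acc - 3]
5. n2.lab = 10  [terminal]
6. n1.sig = true  [c.lab > 9]
7. n1.hot = 28  [S.key + 7]
8. n3.wid = 20  [terminal]
9. n4.hot = -2  [S₁.hot * 3 - 86]
10. n5.tag = -3  [terminal]
11. n6.idx = "kn"  ["kn"]
12. n7.acc = -2  [len(B.idx) - 4]
13. n7.key = 8  [8]
14. n8.lab = -6  [terminal]
15. n9.wid = true  [terminal]
16. n7.sig = true  [S.acc > -3]
17. n7.hot = 23  [S.acc + 25]
18. n10.lab = 25  [terminal]
19. n6.wid = 25  [S.hot + 2]
20. n6.depth = false  [S.sig == false]
21. n6.env = 7  [S.hot - 16]
22. n11.wid = false  [terminal]
23. n4.idx = true  [true]
24. n4.off = true  [not B.depth]
25. n4.cnt = -8  [B.env - 15]
26. n0.sig = true  [C.idx == true]
27. n0.hot = 10  [S₀.key - 18]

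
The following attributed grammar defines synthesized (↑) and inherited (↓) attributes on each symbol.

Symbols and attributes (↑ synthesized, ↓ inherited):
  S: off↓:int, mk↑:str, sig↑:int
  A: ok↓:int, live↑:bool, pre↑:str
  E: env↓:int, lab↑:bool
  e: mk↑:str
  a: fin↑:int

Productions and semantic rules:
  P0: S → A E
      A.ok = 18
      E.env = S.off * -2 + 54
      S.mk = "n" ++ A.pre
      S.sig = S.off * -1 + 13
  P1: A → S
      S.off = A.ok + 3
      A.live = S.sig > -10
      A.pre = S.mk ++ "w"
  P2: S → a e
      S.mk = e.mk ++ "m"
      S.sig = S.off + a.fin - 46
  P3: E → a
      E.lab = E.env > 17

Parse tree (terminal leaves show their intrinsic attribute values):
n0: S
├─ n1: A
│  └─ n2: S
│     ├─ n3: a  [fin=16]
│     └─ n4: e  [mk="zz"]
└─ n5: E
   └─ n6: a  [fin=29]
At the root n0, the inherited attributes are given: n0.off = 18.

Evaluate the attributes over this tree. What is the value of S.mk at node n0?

1. n0.off = 18  [given at root]
2. n1.ok = 18  [18]
3. n2.off = 21  [A.ok + 3]
4. n3.fin = 16  [terminal]
5. n4.mk = "zz"  [terminal]
6. n2.mk = "zzm"  [e.mk ++ "m"]
7. n2.sig = -9  [S.off + a.fin - 46]
8. n1.live = true  [S.sig > -10]
9. n1.pre = "zzmw"  [S.mk ++ "w"]
10. n5.env = 18  [S.off * -2 + 54]
11. n6.fin = 29  [terminal]
12. n5.lab = true  [E.env > 17]
13. n0.mk = "nzzmw"  ["n" ++ A.pre]
14. n0.sig = -5  [S.off * -1 + 13]

"nzzmw"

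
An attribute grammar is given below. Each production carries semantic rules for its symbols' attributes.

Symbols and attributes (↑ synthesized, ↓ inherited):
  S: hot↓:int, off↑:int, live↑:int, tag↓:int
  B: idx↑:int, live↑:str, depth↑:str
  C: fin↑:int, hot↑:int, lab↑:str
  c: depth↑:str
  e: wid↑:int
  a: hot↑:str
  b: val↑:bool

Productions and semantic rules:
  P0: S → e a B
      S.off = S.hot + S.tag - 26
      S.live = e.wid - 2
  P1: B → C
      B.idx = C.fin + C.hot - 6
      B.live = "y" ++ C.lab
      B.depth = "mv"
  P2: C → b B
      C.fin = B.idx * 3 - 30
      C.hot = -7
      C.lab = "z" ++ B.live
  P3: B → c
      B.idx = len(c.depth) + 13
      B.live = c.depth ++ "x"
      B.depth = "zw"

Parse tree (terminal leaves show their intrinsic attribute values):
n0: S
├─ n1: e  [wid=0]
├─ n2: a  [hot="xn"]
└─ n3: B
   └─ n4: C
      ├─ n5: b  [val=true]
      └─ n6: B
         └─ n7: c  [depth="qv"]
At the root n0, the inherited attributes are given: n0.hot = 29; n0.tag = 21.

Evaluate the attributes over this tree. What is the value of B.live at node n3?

1. n0.hot = 29  [given at root]
2. n0.tag = 21  [given at root]
3. n1.wid = 0  [terminal]
4. n2.hot = "xn"  [terminal]
5. n5.val = true  [terminal]
6. n7.depth = "qv"  [terminal]
7. n6.idx = 15  [len(c.depth) + 13]
8. n6.live = "qvx"  [c.depth ++ "x"]
9. n6.depth = "zw"  ["zw"]
10. n4.fin = 15  [B.idx * 3 - 30]
11. n4.hot = -7  [-7]
12. n4.lab = "zqvx"  ["z" ++ B.live]
13. n3.idx = 2  [C.fin + C.hot - 6]
14. n3.live = "yzqvx"  ["y" ++ C.lab]
15. n3.depth = "mv"  ["mv"]
16. n0.off = 24  [S.hot + S.tag - 26]
17. n0.live = -2  [e.wid - 2]

"yzqvx"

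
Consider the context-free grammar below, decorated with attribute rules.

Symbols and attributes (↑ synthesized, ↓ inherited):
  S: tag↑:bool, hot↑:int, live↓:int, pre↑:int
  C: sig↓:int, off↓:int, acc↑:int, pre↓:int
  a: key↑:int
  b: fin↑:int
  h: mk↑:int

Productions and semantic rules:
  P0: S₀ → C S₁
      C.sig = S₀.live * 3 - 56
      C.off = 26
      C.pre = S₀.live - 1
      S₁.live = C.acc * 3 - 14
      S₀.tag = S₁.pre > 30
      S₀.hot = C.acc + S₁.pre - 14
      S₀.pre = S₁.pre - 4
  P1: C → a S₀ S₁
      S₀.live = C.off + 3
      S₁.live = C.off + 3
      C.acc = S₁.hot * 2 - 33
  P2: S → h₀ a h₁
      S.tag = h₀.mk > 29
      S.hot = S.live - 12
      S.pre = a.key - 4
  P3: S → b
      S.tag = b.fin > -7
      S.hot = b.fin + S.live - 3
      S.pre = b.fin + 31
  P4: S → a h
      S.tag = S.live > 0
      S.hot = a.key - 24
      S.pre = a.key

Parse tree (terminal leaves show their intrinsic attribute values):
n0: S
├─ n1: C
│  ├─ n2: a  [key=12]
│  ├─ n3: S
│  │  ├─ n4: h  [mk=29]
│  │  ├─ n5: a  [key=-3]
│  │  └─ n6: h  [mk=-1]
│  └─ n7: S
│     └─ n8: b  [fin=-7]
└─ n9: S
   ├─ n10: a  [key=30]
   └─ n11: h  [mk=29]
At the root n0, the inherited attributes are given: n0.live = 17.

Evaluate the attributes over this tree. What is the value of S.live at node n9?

1. n0.live = 17  [given at root]
2. n1.sig = -5  [S₀.live * 3 - 56]
3. n1.off = 26  [26]
4. n1.pre = 16  [S₀.live - 1]
5. n2.key = 12  [terminal]
6. n3.live = 29  [C.off + 3]
7. n4.mk = 29  [terminal]
8. n5.key = -3  [terminal]
9. n6.mk = -1  [terminal]
10. n3.tag = false  [h₀.mk > 29]
11. n3.hot = 17  [S.live - 12]
12. n3.pre = -7  [a.key - 4]
13. n7.live = 29  [C.off + 3]
14. n8.fin = -7  [terminal]
15. n7.tag = false  [b.fin > -7]
16. n7.hot = 19  [b.fin + S.live - 3]
17. n7.pre = 24  [b.fin + 31]
18. n1.acc = 5  [S₁.hot * 2 - 33]
19. n9.live = 1  [C.acc * 3 - 14]
20. n10.key = 30  [terminal]
21. n11.mk = 29  [terminal]
22. n9.tag = true  [S.live > 0]
23. n9.hot = 6  [a.key - 24]
24. n9.pre = 30  [a.key]
25. n0.tag = false  [S₁.pre > 30]
26. n0.hot = 21  [C.acc + S₁.pre - 14]
27. n0.pre = 26  [S₁.pre - 4]

1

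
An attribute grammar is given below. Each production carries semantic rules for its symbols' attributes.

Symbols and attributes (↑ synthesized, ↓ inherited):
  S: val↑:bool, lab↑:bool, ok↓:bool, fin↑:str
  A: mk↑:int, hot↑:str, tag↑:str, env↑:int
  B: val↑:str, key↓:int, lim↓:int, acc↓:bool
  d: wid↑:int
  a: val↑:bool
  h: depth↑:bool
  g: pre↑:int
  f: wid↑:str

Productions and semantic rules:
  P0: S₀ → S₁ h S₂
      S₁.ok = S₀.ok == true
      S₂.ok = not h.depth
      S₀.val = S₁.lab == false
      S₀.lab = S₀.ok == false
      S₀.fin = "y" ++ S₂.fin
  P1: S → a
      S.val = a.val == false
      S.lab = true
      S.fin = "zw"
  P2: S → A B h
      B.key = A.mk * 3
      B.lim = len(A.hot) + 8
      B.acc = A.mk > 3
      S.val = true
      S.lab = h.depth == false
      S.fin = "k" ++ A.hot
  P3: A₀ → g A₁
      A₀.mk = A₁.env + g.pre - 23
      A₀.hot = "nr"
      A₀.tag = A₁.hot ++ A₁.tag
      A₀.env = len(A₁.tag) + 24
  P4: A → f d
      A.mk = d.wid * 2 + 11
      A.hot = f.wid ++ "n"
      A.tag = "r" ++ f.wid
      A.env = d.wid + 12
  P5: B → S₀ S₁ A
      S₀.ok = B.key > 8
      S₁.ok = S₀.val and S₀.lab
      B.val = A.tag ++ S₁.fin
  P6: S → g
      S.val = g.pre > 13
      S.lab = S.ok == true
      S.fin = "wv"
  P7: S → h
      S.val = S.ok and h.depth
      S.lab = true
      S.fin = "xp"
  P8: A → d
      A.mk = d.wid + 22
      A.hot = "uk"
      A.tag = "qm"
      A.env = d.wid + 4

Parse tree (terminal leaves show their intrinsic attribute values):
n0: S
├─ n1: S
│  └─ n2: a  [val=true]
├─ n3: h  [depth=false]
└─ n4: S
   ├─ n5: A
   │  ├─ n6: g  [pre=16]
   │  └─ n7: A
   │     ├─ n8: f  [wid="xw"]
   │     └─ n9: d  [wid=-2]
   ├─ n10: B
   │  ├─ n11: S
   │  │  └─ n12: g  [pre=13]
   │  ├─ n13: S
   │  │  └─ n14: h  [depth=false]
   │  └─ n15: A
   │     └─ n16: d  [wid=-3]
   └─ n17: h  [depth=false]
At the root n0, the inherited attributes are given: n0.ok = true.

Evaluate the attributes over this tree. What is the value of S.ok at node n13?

false

1. n0.ok = true  [given at root]
2. n1.ok = true  [S₀.ok == true]
3. n2.val = true  [terminal]
4. n1.val = false  [a.val == false]
5. n1.lab = true  [true]
6. n1.fin = "zw"  ["zw"]
7. n3.depth = false  [terminal]
8. n4.ok = true  [not h.depth]
9. n6.pre = 16  [terminal]
10. n8.wid = "xw"  [terminal]
11. n9.wid = -2  [terminal]
12. n7.mk = 7  [d.wid * 2 + 11]
13. n7.hot = "xwn"  [f.wid ++ "n"]
14. n7.tag = "rxw"  ["r" ++ f.wid]
15. n7.env = 10  [d.wid + 12]
16. n5.mk = 3  [A₁.env + g.pre - 23]
17. n5.hot = "nr"  ["nr"]
18. n5.tag = "xwnrxw"  [A₁.hot ++ A₁.tag]
19. n5.env = 27  [len(A₁.tag) + 24]
20. n10.key = 9  [A.mk * 3]
21. n10.lim = 10  [len(A.hot) + 8]
22. n10.acc = false  [A.mk > 3]
23. n11.ok = true  [B.key > 8]
24. n12.pre = 13  [terminal]
25. n11.val = false  [g.pre > 13]
26. n11.lab = true  [S.ok == true]
27. n11.fin = "wv"  ["wv"]
28. n13.ok = false  [S₀.val and S₀.lab]
29. n14.depth = false  [terminal]
30. n13.val = false  [S.ok and h.depth]
31. n13.lab = true  [true]
32. n13.fin = "xp"  ["xp"]
33. n16.wid = -3  [terminal]
34. n15.mk = 19  [d.wid + 22]
35. n15.hot = "uk"  ["uk"]
36. n15.tag = "qm"  ["qm"]
37. n15.env = 1  [d.wid + 4]
38. n10.val = "qmxp"  [A.tag ++ S₁.fin]
39. n17.depth = false  [terminal]
40. n4.val = true  [true]
41. n4.lab = true  [h.depth == false]
42. n4.fin = "knr"  ["k" ++ A.hot]
43. n0.val = false  [S₁.lab == false]
44. n0.lab = false  [S₀.ok == false]
45. n0.fin = "yknr"  ["y" ++ S₂.fin]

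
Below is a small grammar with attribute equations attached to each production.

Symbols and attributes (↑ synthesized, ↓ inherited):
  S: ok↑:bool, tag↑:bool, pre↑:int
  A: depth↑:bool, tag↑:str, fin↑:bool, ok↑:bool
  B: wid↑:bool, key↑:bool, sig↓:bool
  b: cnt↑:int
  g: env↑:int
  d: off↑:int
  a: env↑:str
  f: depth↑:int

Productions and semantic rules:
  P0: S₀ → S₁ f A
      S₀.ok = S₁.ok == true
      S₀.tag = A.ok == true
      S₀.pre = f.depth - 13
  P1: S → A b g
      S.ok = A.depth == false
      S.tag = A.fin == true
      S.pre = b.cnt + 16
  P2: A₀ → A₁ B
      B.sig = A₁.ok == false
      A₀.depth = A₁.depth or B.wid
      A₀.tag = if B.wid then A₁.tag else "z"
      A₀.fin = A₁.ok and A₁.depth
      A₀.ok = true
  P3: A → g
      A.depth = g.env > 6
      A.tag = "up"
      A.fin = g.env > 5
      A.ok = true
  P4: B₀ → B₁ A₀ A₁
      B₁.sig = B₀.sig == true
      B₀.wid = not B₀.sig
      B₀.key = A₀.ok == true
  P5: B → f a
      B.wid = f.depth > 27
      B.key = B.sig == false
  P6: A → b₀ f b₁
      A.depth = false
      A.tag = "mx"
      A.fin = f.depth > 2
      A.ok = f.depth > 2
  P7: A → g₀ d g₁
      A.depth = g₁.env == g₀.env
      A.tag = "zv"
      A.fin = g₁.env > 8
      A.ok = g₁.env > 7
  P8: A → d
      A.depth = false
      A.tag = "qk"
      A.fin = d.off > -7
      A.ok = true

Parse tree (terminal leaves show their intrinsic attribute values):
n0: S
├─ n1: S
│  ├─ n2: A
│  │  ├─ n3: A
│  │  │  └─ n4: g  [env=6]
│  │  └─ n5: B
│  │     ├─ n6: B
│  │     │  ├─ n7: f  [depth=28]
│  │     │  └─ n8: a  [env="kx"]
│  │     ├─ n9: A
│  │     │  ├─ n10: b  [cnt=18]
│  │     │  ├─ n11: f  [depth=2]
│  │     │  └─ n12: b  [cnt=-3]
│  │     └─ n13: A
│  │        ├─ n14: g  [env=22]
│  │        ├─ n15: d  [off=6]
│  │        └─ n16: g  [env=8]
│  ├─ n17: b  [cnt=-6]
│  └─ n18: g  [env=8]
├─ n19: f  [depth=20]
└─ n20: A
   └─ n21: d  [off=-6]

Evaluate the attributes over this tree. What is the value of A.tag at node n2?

"up"

1. n4.env = 6  [terminal]
2. n3.depth = false  [g.env > 6]
3. n3.tag = "up"  ["up"]
4. n3.fin = true  [g.env > 5]
5. n3.ok = true  [true]
6. n5.sig = false  [A₁.ok == false]
7. n6.sig = false  [B₀.sig == true]
8. n7.depth = 28  [terminal]
9. n8.env = "kx"  [terminal]
10. n6.wid = true  [f.depth > 27]
11. n6.key = true  [B.sig == false]
12. n10.cnt = 18  [terminal]
13. n11.depth = 2  [terminal]
14. n12.cnt = -3  [terminal]
15. n9.depth = false  [false]
16. n9.tag = "mx"  ["mx"]
17. n9.fin = false  [f.depth > 2]
18. n9.ok = false  [f.depth > 2]
19. n14.env = 22  [terminal]
20. n15.off = 6  [terminal]
21. n16.env = 8  [terminal]
22. n13.depth = false  [g₁.env == g₀.env]
23. n13.tag = "zv"  ["zv"]
24. n13.fin = false  [g₁.env > 8]
25. n13.ok = true  [g₁.env > 7]
26. n5.wid = true  [not B₀.sig]
27. n5.key = false  [A₀.ok == true]
28. n2.depth = true  [A₁.depth or B.wid]
29. n2.tag = "up"  [if B.wid then A₁.tag else "z"]
30. n2.fin = false  [A₁.ok and A₁.depth]
31. n2.ok = true  [true]
32. n17.cnt = -6  [terminal]
33. n18.env = 8  [terminal]
34. n1.ok = false  [A.depth == false]
35. n1.tag = false  [A.fin == true]
36. n1.pre = 10  [b.cnt + 16]
37. n19.depth = 20  [terminal]
38. n21.off = -6  [terminal]
39. n20.depth = false  [false]
40. n20.tag = "qk"  ["qk"]
41. n20.fin = true  [d.off > -7]
42. n20.ok = true  [true]
43. n0.ok = false  [S₁.ok == true]
44. n0.tag = true  [A.ok == true]
45. n0.pre = 7  [f.depth - 13]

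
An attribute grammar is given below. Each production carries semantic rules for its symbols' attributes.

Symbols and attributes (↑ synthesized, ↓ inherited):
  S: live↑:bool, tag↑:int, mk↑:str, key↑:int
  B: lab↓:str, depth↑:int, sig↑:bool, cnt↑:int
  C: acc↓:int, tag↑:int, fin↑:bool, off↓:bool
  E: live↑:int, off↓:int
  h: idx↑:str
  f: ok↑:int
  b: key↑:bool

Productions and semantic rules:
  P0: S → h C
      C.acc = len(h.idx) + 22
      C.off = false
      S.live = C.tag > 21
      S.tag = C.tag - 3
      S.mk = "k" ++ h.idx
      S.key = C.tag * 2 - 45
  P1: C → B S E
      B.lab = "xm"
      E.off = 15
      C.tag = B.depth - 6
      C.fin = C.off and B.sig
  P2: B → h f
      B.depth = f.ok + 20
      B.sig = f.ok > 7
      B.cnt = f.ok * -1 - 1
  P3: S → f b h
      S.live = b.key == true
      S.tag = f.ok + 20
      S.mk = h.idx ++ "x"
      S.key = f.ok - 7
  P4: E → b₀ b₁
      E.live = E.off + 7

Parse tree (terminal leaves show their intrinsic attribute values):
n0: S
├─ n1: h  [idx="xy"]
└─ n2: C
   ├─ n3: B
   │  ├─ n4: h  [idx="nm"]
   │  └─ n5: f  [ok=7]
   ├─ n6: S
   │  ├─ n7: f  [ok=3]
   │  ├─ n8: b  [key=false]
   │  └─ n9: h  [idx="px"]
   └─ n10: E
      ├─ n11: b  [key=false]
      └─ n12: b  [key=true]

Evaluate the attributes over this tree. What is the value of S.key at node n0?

-3

1. n1.idx = "xy"  [terminal]
2. n2.acc = 24  [len(h.idx) + 22]
3. n2.off = false  [false]
4. n3.lab = "xm"  ["xm"]
5. n4.idx = "nm"  [terminal]
6. n5.ok = 7  [terminal]
7. n3.depth = 27  [f.ok + 20]
8. n3.sig = false  [f.ok > 7]
9. n3.cnt = -8  [f.ok * -1 - 1]
10. n7.ok = 3  [terminal]
11. n8.key = false  [terminal]
12. n9.idx = "px"  [terminal]
13. n6.live = false  [b.key == true]
14. n6.tag = 23  [f.ok + 20]
15. n6.mk = "pxx"  [h.idx ++ "x"]
16. n6.key = -4  [f.ok - 7]
17. n10.off = 15  [15]
18. n11.key = false  [terminal]
19. n12.key = true  [terminal]
20. n10.live = 22  [E.off + 7]
21. n2.tag = 21  [B.depth - 6]
22. n2.fin = false  [C.off and B.sig]
23. n0.live = false  [C.tag > 21]
24. n0.tag = 18  [C.tag - 3]
25. n0.mk = "kxy"  ["k" ++ h.idx]
26. n0.key = -3  [C.tag * 2 - 45]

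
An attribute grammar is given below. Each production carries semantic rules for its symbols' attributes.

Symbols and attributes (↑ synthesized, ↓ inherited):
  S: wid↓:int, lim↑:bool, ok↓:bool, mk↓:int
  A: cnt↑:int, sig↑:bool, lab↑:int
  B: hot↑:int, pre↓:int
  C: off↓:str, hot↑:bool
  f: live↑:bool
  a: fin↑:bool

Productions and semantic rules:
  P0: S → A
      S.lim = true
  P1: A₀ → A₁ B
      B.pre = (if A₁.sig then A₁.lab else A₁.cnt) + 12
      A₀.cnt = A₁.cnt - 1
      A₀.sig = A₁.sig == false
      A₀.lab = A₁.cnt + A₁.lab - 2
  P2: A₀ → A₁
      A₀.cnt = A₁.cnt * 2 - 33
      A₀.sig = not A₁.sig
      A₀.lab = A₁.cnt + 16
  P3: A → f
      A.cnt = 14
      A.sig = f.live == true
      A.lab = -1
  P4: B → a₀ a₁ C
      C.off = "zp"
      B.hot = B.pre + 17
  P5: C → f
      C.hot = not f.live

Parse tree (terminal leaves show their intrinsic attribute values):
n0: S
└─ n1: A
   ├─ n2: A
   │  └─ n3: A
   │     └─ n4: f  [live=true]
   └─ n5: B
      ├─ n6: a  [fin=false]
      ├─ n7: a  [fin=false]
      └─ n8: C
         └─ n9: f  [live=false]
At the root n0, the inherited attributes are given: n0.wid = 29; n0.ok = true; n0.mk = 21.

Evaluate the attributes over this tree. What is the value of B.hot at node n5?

1. n0.wid = 29  [given at root]
2. n0.ok = true  [given at root]
3. n0.mk = 21  [given at root]
4. n4.live = true  [terminal]
5. n3.cnt = 14  [14]
6. n3.sig = true  [f.live == true]
7. n3.lab = -1  [-1]
8. n2.cnt = -5  [A₁.cnt * 2 - 33]
9. n2.sig = false  [not A₁.sig]
10. n2.lab = 30  [A₁.cnt + 16]
11. n5.pre = 7  [(if A₁.sig then A₁.lab else A₁.cnt) + 12]
12. n6.fin = false  [terminal]
13. n7.fin = false  [terminal]
14. n8.off = "zp"  ["zp"]
15. n9.live = false  [terminal]
16. n8.hot = true  [not f.live]
17. n5.hot = 24  [B.pre + 17]
18. n1.cnt = -6  [A₁.cnt - 1]
19. n1.sig = true  [A₁.sig == false]
20. n1.lab = 23  [A₁.cnt + A₁.lab - 2]
21. n0.lim = true  [true]

24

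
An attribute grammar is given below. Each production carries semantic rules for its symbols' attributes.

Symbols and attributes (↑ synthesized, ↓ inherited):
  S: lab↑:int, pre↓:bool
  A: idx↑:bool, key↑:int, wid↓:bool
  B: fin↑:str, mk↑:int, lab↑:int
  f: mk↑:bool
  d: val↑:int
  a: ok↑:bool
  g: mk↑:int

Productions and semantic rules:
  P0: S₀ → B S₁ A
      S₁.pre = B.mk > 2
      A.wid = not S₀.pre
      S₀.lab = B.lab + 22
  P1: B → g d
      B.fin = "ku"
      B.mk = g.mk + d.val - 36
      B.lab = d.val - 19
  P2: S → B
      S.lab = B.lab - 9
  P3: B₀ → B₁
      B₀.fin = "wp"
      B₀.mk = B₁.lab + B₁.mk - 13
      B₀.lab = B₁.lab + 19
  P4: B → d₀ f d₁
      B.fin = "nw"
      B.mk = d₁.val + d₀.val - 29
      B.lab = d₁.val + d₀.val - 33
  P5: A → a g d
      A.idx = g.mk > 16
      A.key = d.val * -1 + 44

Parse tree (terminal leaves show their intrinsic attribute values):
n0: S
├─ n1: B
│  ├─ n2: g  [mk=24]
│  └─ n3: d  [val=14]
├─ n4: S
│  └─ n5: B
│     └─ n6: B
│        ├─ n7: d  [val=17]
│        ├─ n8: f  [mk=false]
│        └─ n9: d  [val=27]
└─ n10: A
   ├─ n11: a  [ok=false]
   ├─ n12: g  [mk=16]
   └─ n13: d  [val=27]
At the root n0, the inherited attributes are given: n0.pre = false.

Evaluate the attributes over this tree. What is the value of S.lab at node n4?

1. n0.pre = false  [given at root]
2. n2.mk = 24  [terminal]
3. n3.val = 14  [terminal]
4. n1.fin = "ku"  ["ku"]
5. n1.mk = 2  [g.mk + d.val - 36]
6. n1.lab = -5  [d.val - 19]
7. n4.pre = false  [B.mk > 2]
8. n7.val = 17  [terminal]
9. n8.mk = false  [terminal]
10. n9.val = 27  [terminal]
11. n6.fin = "nw"  ["nw"]
12. n6.mk = 15  [d₁.val + d₀.val - 29]
13. n6.lab = 11  [d₁.val + d₀.val - 33]
14. n5.fin = "wp"  ["wp"]
15. n5.mk = 13  [B₁.lab + B₁.mk - 13]
16. n5.lab = 30  [B₁.lab + 19]
17. n4.lab = 21  [B.lab - 9]
18. n10.wid = true  [not S₀.pre]
19. n11.ok = false  [terminal]
20. n12.mk = 16  [terminal]
21. n13.val = 27  [terminal]
22. n10.idx = false  [g.mk > 16]
23. n10.key = 17  [d.val * -1 + 44]
24. n0.lab = 17  [B.lab + 22]

21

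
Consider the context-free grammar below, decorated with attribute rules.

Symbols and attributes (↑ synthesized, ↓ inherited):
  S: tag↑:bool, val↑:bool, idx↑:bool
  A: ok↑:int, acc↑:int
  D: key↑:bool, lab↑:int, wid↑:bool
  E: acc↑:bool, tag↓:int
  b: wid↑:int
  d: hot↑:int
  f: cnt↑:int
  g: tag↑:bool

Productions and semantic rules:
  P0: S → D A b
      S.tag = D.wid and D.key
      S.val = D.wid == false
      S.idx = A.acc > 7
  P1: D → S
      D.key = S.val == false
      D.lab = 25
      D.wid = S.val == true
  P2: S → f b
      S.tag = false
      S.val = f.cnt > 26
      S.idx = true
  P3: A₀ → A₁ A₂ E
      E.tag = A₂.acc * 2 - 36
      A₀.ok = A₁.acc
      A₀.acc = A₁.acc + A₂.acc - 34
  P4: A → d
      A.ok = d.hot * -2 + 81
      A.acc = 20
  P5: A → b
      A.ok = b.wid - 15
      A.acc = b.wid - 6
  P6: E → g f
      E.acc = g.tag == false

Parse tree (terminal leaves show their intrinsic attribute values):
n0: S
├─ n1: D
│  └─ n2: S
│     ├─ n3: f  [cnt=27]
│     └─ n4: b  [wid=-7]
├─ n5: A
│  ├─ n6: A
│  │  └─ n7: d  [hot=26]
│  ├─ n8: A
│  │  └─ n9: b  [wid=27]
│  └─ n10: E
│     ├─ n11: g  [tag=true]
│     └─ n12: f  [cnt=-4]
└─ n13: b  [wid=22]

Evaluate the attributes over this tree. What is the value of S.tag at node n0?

1. n3.cnt = 27  [terminal]
2. n4.wid = -7  [terminal]
3. n2.tag = false  [false]
4. n2.val = true  [f.cnt > 26]
5. n2.idx = true  [true]
6. n1.key = false  [S.val == false]
7. n1.lab = 25  [25]
8. n1.wid = true  [S.val == true]
9. n7.hot = 26  [terminal]
10. n6.ok = 29  [d.hot * -2 + 81]
11. n6.acc = 20  [20]
12. n9.wid = 27  [terminal]
13. n8.ok = 12  [b.wid - 15]
14. n8.acc = 21  [b.wid - 6]
15. n10.tag = 6  [A₂.acc * 2 - 36]
16. n11.tag = true  [terminal]
17. n12.cnt = -4  [terminal]
18. n10.acc = false  [g.tag == false]
19. n5.ok = 20  [A₁.acc]
20. n5.acc = 7  [A₁.acc + A₂.acc - 34]
21. n13.wid = 22  [terminal]
22. n0.tag = false  [D.wid and D.key]
23. n0.val = false  [D.wid == false]
24. n0.idx = false  [A.acc > 7]

false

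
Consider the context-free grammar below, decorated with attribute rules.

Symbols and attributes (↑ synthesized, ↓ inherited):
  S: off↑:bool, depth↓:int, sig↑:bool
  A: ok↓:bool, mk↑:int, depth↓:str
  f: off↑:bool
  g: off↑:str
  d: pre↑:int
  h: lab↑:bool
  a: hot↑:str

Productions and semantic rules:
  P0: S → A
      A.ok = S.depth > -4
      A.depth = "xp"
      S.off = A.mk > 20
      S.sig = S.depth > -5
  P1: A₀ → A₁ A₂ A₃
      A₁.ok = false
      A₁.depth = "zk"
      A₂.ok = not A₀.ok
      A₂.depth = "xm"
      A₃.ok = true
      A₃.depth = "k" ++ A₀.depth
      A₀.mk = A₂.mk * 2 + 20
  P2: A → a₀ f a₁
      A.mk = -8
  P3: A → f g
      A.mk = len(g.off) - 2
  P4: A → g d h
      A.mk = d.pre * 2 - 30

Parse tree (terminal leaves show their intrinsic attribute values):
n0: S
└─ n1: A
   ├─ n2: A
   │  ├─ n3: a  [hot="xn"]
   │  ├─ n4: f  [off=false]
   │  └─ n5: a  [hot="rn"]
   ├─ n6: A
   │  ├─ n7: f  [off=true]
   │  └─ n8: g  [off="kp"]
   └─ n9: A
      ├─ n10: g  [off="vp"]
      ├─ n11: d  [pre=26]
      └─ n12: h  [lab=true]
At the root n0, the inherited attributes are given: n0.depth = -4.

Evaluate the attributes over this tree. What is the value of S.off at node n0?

false

1. n0.depth = -4  [given at root]
2. n1.ok = false  [S.depth > -4]
3. n1.depth = "xp"  ["xp"]
4. n2.ok = false  [false]
5. n2.depth = "zk"  ["zk"]
6. n3.hot = "xn"  [terminal]
7. n4.off = false  [terminal]
8. n5.hot = "rn"  [terminal]
9. n2.mk = -8  [-8]
10. n6.ok = true  [not A₀.ok]
11. n6.depth = "xm"  ["xm"]
12. n7.off = true  [terminal]
13. n8.off = "kp"  [terminal]
14. n6.mk = 0  [len(g.off) - 2]
15. n9.ok = true  [true]
16. n9.depth = "kxp"  ["k" ++ A₀.depth]
17. n10.off = "vp"  [terminal]
18. n11.pre = 26  [terminal]
19. n12.lab = true  [terminal]
20. n9.mk = 22  [d.pre * 2 - 30]
21. n1.mk = 20  [A₂.mk * 2 + 20]
22. n0.off = false  [A.mk > 20]
23. n0.sig = true  [S.depth > -5]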